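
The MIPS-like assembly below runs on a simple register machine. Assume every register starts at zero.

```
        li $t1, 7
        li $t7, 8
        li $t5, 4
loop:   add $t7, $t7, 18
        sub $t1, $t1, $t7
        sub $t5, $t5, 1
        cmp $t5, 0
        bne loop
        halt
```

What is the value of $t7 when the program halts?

li $t1, 7 → $t1=7
li $t7, 8 → $t7=8
li $t5, 4 → $t5=4
add $t7, $t7, 18 → $t7=8+18=26
sub $t1, $t1, $t7 → $t1=7-26=-19
sub $t5, $t5, 1 → $t5=4-1=3
cmp $t5, 0  (cmp 3,0)
bne loop: taken
add $t7, $t7, 18 → $t7=26+18=44
sub $t1, $t1, $t7 → $t1=(-19)-44=-63
sub $t5, $t5, 1 → $t5=3-1=2
cmp $t5, 0  (cmp 2,0)
bne loop: taken
add $t7, $t7, 18 → $t7=44+18=62
sub $t1, $t1, $t7 → $t1=(-63)-62=-125
sub $t5, $t5, 1 → $t5=2-1=1
cmp $t5, 0  (cmp 1,0)
bne loop: taken
add $t7, $t7, 18 → $t7=62+18=80
sub $t1, $t1, $t7 → $t1=(-125)-80=-205
sub $t5, $t5, 1 → $t5=1-1=0
cmp $t5, 0  (cmp 0,0)
bne loop: not taken
halt.

80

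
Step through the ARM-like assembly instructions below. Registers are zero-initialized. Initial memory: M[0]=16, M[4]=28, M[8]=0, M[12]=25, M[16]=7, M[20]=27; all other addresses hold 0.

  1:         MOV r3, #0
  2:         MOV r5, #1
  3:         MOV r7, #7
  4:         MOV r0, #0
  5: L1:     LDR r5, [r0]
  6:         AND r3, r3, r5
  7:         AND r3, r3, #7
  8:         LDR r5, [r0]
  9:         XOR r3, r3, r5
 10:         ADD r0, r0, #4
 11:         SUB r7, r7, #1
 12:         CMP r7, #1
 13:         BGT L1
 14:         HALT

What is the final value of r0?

24

after MOV r3, #0: r3=0
after MOV r5, #1: r5=1
after MOV r7, #7: r7=7
after MOV r0, #0: r0=0
after LDR r5, [r0]: r5=M[0]=16
after AND r3, r3, r5: r3=0&16=0
after AND r3, r3, #7: r3=0&7=0
after LDR r5, [r0]: r5=M[0]=16
after XOR r3, r3, r5: r3=0^16=16
after ADD r0, r0, #4: r0=0+4=4
after SUB r7, r7, #1: r7=7-1=6
CMP r7, #1  (cmp 6,1)
BGT L1: taken
after LDR r5, [r0]: r5=M[4]=28
after AND r3, r3, r5: r3=16&28=16
after AND r3, r3, #7: r3=16&7=0
after LDR r5, [r0]: r5=M[4]=28
after XOR r3, r3, r5: r3=0^28=28
after ADD r0, r0, #4: r0=4+4=8
after SUB r7, r7, #1: r7=6-1=5
CMP r7, #1  (cmp 5,1)
BGT L1: taken
after LDR r5, [r0]: r5=M[8]=0
after AND r3, r3, r5: r3=28&0=0
after AND r3, r3, #7: r3=0&7=0
after LDR r5, [r0]: r5=M[8]=0
after XOR r3, r3, r5: r3=0^0=0
after ADD r0, r0, #4: r0=8+4=12
after SUB r7, r7, #1: r7=5-1=4
CMP r7, #1  (cmp 4,1)
BGT L1: taken
after LDR r5, [r0]: r5=M[12]=25
after AND r3, r3, r5: r3=0&25=0
after AND r3, r3, #7: r3=0&7=0
after LDR r5, [r0]: r5=M[12]=25
after XOR r3, r3, r5: r3=0^25=25
after ADD r0, r0, #4: r0=12+4=16
after SUB r7, r7, #1: r7=4-1=3
CMP r7, #1  (cmp 3,1)
BGT L1: taken
after LDR r5, [r0]: r5=M[16]=7
after AND r3, r3, r5: r3=25&7=1
after AND r3, r3, #7: r3=1&7=1
after LDR r5, [r0]: r5=M[16]=7
after XOR r3, r3, r5: r3=1^7=6
after ADD r0, r0, #4: r0=16+4=20
after SUB r7, r7, #1: r7=3-1=2
CMP r7, #1  (cmp 2,1)
BGT L1: taken
after LDR r5, [r0]: r5=M[20]=27
after AND r3, r3, r5: r3=6&27=2
after AND r3, r3, #7: r3=2&7=2
after LDR r5, [r0]: r5=M[20]=27
after XOR r3, r3, r5: r3=2^27=25
after ADD r0, r0, #4: r0=20+4=24
after SUB r7, r7, #1: r7=2-1=1
CMP r7, #1  (cmp 1,1)
BGT L1: not taken
halt.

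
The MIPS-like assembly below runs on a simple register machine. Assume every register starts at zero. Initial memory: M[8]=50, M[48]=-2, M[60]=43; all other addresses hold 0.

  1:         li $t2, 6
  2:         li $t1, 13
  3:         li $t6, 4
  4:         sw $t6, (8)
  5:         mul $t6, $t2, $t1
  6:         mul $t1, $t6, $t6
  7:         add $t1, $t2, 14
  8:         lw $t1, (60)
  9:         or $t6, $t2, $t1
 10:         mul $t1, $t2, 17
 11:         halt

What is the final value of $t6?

$t2=6
$t1=13
$t6=4
sw $t6, (8) → M[8]=4
$t6=6*13=78
$t1=78*78=6084
$t1=6+14=20
$t1=M[60]=43
$t6=6|43=47
$t1=6*17=102
halt.

47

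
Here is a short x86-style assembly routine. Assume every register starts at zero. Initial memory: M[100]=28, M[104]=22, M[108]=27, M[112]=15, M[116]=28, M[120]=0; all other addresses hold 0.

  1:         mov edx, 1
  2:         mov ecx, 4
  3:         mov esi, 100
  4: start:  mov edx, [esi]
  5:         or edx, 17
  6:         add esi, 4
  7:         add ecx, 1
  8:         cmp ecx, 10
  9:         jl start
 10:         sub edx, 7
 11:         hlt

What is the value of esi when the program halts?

edx=1
ecx=4
esi=100
edx=M[100]=28
edx=28|17=29
esi=100+4=104
ecx=4+1=5
cmp ecx, 10  (cmp 5,10)
jl start: taken
edx=M[104]=22
edx=22|17=23
esi=104+4=108
ecx=5+1=6
cmp ecx, 10  (cmp 6,10)
jl start: taken
edx=M[108]=27
edx=27|17=27
esi=108+4=112
ecx=6+1=7
cmp ecx, 10  (cmp 7,10)
jl start: taken
edx=M[112]=15
edx=15|17=31
esi=112+4=116
ecx=7+1=8
cmp ecx, 10  (cmp 8,10)
jl start: taken
edx=M[116]=28
edx=28|17=29
esi=116+4=120
ecx=8+1=9
cmp ecx, 10  (cmp 9,10)
jl start: taken
edx=M[120]=0
edx=0|17=17
esi=120+4=124
ecx=9+1=10
cmp ecx, 10  (cmp 10,10)
jl start: not taken
edx=17-7=10
halt.

124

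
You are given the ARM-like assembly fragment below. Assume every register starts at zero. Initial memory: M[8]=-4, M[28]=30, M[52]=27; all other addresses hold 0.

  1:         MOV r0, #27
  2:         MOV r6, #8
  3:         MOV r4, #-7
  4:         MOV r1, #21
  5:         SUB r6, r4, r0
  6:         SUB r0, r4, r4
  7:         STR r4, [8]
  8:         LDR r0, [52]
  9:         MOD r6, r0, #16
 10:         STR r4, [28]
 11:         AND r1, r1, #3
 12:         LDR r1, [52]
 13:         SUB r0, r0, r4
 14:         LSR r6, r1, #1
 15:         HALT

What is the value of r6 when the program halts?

13

MOV r0, #27 → r0=27
MOV r6, #8 → r6=8
MOV r4, #-7 → r4=-7
MOV r1, #21 → r1=21
SUB r6, r4, r0 → r6=(-7)-27=-34
SUB r0, r4, r4 → r0=(-7)-(-7)=0
STR r4, [8] → M[8]=-7
LDR r0, [52] → r0=M[52]=27
MOD r6, r0, #16 → r6=27%16=11
STR r4, [28] → M[28]=-7
AND r1, r1, #3 → r1=21&3=1
LDR r1, [52] → r1=M[52]=27
SUB r0, r0, r4 → r0=27-(-7)=34
LSR r6, r1, #1 → r6=27>>1=13
halt.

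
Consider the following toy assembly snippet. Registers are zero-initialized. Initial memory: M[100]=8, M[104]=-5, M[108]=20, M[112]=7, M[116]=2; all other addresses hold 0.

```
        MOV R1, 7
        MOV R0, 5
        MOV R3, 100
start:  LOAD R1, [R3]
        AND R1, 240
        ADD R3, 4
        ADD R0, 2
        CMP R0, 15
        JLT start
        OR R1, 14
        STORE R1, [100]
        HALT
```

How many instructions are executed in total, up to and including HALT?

MOV R1, 7 → R1=7
MOV R0, 5 → R0=5
MOV R3, 100 → R3=100
LOAD R1, [R3] → R1=M[100]=8
AND R1, 240 → R1=8&240=0
ADD R3, 4 → R3=100+4=104
ADD R0, 2 → R0=5+2=7
CMP R0, 15  (cmp 7,15)
JLT start: taken
LOAD R1, [R3] → R1=M[104]=-5
AND R1, 240 → R1=(-5)&240=240
ADD R3, 4 → R3=104+4=108
ADD R0, 2 → R0=7+2=9
CMP R0, 15  (cmp 9,15)
JLT start: taken
LOAD R1, [R3] → R1=M[108]=20
AND R1, 240 → R1=20&240=16
ADD R3, 4 → R3=108+4=112
ADD R0, 2 → R0=9+2=11
CMP R0, 15  (cmp 11,15)
JLT start: taken
LOAD R1, [R3] → R1=M[112]=7
AND R1, 240 → R1=7&240=0
ADD R3, 4 → R3=112+4=116
ADD R0, 2 → R0=11+2=13
CMP R0, 15  (cmp 13,15)
JLT start: taken
LOAD R1, [R3] → R1=M[116]=2
AND R1, 240 → R1=2&240=0
ADD R3, 4 → R3=116+4=120
ADD R0, 2 → R0=13+2=15
CMP R0, 15  (cmp 15,15)
JLT start: not taken
OR R1, 14 → R1=0|14=14
STORE R1, [100] → M[100]=14
halt.
Total executed instructions: 36.

36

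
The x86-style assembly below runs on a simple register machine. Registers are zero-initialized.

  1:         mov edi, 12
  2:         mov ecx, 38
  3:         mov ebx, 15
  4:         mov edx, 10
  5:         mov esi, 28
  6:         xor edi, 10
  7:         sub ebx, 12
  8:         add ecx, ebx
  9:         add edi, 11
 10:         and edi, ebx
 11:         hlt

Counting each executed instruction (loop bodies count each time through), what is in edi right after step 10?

after mov edi, 12: edi=12
after mov ecx, 38: ecx=38
after mov ebx, 15: ebx=15
after mov edx, 10: edx=10
after mov esi, 28: esi=28
after xor edi, 10: edi=12^10=6
after sub ebx, 12: ebx=15-12=3
after add ecx, ebx: ecx=38+3=41
after add edi, 11: edi=6+11=17
after and edi, ebx: edi=17&3=1
After step 10: edi = 1.

1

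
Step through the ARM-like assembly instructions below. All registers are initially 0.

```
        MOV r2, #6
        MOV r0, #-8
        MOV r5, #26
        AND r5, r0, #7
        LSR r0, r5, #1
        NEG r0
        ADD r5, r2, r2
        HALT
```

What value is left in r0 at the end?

after MOV r2, #6: r2=6
after MOV r0, #-8: r0=-8
after MOV r5, #26: r5=26
after AND r5, r0, #7: r5=(-8)&7=0
after LSR r0, r5, #1: r0=0>>1=0
after NEG r0: r0=-(0)=0
after ADD r5, r2, r2: r5=6+6=12
halt.

0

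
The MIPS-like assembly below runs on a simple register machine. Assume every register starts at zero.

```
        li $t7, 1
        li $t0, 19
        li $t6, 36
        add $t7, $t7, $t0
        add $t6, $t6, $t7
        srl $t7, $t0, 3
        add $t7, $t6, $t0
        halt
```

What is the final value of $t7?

75

$t7=1
$t0=19
$t6=36
$t7=1+19=20
$t6=36+20=56
$t7=19>>3=2
$t7=56+19=75
halt.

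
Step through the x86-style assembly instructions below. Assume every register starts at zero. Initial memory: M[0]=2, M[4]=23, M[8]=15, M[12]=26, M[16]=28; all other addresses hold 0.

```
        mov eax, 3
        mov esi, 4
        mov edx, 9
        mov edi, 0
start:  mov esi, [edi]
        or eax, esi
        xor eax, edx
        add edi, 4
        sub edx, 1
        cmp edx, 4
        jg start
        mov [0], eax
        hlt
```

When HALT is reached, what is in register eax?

25

eax=3
esi=4
edx=9
edi=0
esi=M[0]=2
eax=3|2=3
eax=3^9=10
edi=0+4=4
edx=9-1=8
cmp edx, 4  (cmp 8,4)
jg start: taken
esi=M[4]=23
eax=10|23=31
eax=31^8=23
edi=4+4=8
edx=8-1=7
cmp edx, 4  (cmp 7,4)
jg start: taken
esi=M[8]=15
eax=23|15=31
eax=31^7=24
edi=8+4=12
edx=7-1=6
cmp edx, 4  (cmp 6,4)
jg start: taken
esi=M[12]=26
eax=24|26=26
eax=26^6=28
edi=12+4=16
edx=6-1=5
cmp edx, 4  (cmp 5,4)
jg start: taken
esi=M[16]=28
eax=28|28=28
eax=28^5=25
edi=16+4=20
edx=5-1=4
cmp edx, 4  (cmp 4,4)
jg start: not taken
mov [0], eax → M[0]=25
halt.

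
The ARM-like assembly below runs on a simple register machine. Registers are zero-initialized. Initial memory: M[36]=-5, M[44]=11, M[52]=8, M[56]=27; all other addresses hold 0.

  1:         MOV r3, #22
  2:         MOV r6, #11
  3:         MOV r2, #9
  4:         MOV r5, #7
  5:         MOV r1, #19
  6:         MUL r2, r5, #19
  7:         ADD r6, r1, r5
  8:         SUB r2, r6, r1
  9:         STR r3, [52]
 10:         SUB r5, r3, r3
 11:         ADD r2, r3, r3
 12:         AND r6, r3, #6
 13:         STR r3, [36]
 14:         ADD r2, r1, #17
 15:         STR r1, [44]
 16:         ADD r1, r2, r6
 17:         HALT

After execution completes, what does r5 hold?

0

r3=22
r6=11
r2=9
r5=7
r1=19
r2=7*19=133
r6=19+7=26
r2=26-19=7
STR r3, [52] → M[52]=22
r5=22-22=0
r2=22+22=44
r6=22&6=6
STR r3, [36] → M[36]=22
r2=19+17=36
STR r1, [44] → M[44]=19
r1=36+6=42
halt.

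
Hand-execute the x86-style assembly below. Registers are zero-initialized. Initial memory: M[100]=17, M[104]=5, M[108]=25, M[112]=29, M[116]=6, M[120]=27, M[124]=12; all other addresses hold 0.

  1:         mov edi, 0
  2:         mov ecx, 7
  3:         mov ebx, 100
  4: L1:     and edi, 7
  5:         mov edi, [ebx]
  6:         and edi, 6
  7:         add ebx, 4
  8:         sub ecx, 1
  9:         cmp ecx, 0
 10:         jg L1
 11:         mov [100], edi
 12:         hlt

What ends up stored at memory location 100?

edi=0
ecx=7
ebx=100
edi=0&7=0
edi=M[100]=17
edi=17&6=0
ebx=100+4=104
ecx=7-1=6
cmp ecx, 0  (cmp 6,0)
jg L1: taken
edi=0&7=0
edi=M[104]=5
edi=5&6=4
ebx=104+4=108
ecx=6-1=5
cmp ecx, 0  (cmp 5,0)
jg L1: taken
edi=4&7=4
edi=M[108]=25
edi=25&6=0
ebx=108+4=112
ecx=5-1=4
cmp ecx, 0  (cmp 4,0)
jg L1: taken
edi=0&7=0
edi=M[112]=29
edi=29&6=4
ebx=112+4=116
ecx=4-1=3
cmp ecx, 0  (cmp 3,0)
jg L1: taken
edi=4&7=4
edi=M[116]=6
edi=6&6=6
ebx=116+4=120
ecx=3-1=2
cmp ecx, 0  (cmp 2,0)
jg L1: taken
edi=6&7=6
edi=M[120]=27
edi=27&6=2
ebx=120+4=124
ecx=2-1=1
cmp ecx, 0  (cmp 1,0)
jg L1: taken
edi=2&7=2
edi=M[124]=12
edi=12&6=4
ebx=124+4=128
ecx=1-1=0
cmp ecx, 0  (cmp 0,0)
jg L1: not taken
mov [100], edi → M[100]=4
halt.

4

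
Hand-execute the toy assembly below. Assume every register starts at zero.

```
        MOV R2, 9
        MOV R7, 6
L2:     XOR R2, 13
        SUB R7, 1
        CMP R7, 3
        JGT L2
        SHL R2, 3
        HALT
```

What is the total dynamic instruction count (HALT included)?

16

after MOV R2, 9: R2=9
after MOV R7, 6: R7=6
after XOR R2, 13: R2=9^13=4
after SUB R7, 1: R7=6-1=5
CMP R7, 3  (cmp 5,3)
JGT L2: taken
after XOR R2, 13: R2=4^13=9
after SUB R7, 1: R7=5-1=4
CMP R7, 3  (cmp 4,3)
JGT L2: taken
after XOR R2, 13: R2=9^13=4
after SUB R7, 1: R7=4-1=3
CMP R7, 3  (cmp 3,3)
JGT L2: not taken
after SHL R2, 3: R2=4<<3=32
halt.
Total executed instructions: 16.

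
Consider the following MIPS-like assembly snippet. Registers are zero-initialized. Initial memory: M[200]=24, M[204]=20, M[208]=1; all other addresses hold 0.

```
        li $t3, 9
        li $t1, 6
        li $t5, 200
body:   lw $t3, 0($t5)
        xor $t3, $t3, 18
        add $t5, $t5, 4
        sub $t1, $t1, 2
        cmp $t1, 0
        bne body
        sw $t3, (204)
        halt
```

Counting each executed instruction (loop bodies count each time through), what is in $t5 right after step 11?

204

$t3=9
$t1=6
$t5=200
$t3=M[200]=24
$t3=24^18=10
$t5=200+4=204
$t1=6-2=4
cmp $t1, 0  (cmp 4,0)
bne body: taken
$t3=M[204]=20
$t3=20^18=6
After step 11: $t5 = 204.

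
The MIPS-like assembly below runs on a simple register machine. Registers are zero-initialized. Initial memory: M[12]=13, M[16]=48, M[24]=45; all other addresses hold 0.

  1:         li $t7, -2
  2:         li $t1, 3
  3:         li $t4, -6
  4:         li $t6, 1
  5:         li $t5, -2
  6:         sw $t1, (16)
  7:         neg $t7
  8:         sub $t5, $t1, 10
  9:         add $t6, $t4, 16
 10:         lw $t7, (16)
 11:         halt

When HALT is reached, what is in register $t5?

-7

after li $t7, -2: $t7=-2
after li $t1, 3: $t1=3
after li $t4, -6: $t4=-6
after li $t6, 1: $t6=1
after li $t5, -2: $t5=-2
sw $t1, (16) → M[16]=3
after neg $t7: $t7=-(-2)=2
after sub $t5, $t1, 10: $t5=3-10=-7
after add $t6, $t4, 16: $t6=(-6)+16=10
after lw $t7, (16): $t7=M[16]=3
halt.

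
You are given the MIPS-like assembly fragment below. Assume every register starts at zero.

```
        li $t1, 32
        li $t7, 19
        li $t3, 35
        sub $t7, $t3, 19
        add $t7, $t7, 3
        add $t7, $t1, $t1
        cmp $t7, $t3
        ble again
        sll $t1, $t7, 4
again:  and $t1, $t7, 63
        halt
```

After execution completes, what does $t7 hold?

64

$t1=32
$t7=19
$t3=35
$t7=35-19=16
$t7=16+3=19
$t7=32+32=64
cmp $t7, $t3  (cmp 64,35)
ble again: not taken
$t1=64<<4=1024
$t1=64&63=0
halt.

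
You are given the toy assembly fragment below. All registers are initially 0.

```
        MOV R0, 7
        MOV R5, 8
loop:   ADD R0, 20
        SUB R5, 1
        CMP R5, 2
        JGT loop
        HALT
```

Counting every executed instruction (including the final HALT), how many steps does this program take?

27

after MOV R0, 7: R0=7
after MOV R5, 8: R5=8
after ADD R0, 20: R0=7+20=27
after SUB R5, 1: R5=8-1=7
CMP R5, 2  (cmp 7,2)
JGT loop: taken
after ADD R0, 20: R0=27+20=47
after SUB R5, 1: R5=7-1=6
CMP R5, 2  (cmp 6,2)
JGT loop: taken
after ADD R0, 20: R0=47+20=67
after SUB R5, 1: R5=6-1=5
CMP R5, 2  (cmp 5,2)
JGT loop: taken
after ADD R0, 20: R0=67+20=87
after SUB R5, 1: R5=5-1=4
CMP R5, 2  (cmp 4,2)
JGT loop: taken
after ADD R0, 20: R0=87+20=107
after SUB R5, 1: R5=4-1=3
CMP R5, 2  (cmp 3,2)
JGT loop: taken
after ADD R0, 20: R0=107+20=127
after SUB R5, 1: R5=3-1=2
CMP R5, 2  (cmp 2,2)
JGT loop: not taken
halt.
Total executed instructions: 27.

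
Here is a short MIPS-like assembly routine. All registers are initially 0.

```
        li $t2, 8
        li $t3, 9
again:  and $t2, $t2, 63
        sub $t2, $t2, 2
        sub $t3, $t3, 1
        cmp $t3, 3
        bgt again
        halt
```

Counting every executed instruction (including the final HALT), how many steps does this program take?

33

$t2=8
$t3=9
$t2=8&63=8
$t2=8-2=6
$t3=9-1=8
cmp $t3, 3  (cmp 8,3)
bgt again: taken
$t2=6&63=6
$t2=6-2=4
$t3=8-1=7
cmp $t3, 3  (cmp 7,3)
bgt again: taken
$t2=4&63=4
$t2=4-2=2
$t3=7-1=6
cmp $t3, 3  (cmp 6,3)
bgt again: taken
$t2=2&63=2
$t2=2-2=0
$t3=6-1=5
cmp $t3, 3  (cmp 5,3)
bgt again: taken
$t2=0&63=0
$t2=0-2=-2
$t3=5-1=4
cmp $t3, 3  (cmp 4,3)
bgt again: taken
$t2=(-2)&63=62
$t2=62-2=60
$t3=4-1=3
cmp $t3, 3  (cmp 3,3)
bgt again: not taken
halt.
Total executed instructions: 33.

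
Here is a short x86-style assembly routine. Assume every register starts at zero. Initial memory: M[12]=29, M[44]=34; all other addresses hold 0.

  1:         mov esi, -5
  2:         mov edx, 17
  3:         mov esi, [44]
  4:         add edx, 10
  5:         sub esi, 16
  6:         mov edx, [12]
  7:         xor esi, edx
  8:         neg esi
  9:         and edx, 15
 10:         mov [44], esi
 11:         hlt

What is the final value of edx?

mov esi, -5 → esi=-5
mov edx, 17 → edx=17
mov esi, [44] → esi=M[44]=34
add edx, 10 → edx=17+10=27
sub esi, 16 → esi=34-16=18
mov edx, [12] → edx=M[12]=29
xor esi, edx → esi=18^29=15
neg esi → esi=-(15)=-15
and edx, 15 → edx=29&15=13
mov [44], esi → M[44]=-15
halt.

13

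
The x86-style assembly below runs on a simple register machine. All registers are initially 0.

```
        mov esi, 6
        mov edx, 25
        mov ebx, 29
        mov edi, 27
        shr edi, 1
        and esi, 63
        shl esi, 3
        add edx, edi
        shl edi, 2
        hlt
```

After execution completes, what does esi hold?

48

mov esi, 6 → esi=6
mov edx, 25 → edx=25
mov ebx, 29 → ebx=29
mov edi, 27 → edi=27
shr edi, 1 → edi=27>>1=13
and esi, 63 → esi=6&63=6
shl esi, 3 → esi=6<<3=48
add edx, edi → edx=25+13=38
shl edi, 2 → edi=13<<2=52
halt.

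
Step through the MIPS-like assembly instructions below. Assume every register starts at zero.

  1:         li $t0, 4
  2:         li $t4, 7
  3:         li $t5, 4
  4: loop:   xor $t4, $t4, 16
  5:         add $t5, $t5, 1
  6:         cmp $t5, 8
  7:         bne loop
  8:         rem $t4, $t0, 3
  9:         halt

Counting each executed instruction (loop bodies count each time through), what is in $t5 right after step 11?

6

li $t0, 4 → $t0=4
li $t4, 7 → $t4=7
li $t5, 4 → $t5=4
xor $t4, $t4, 16 → $t4=7^16=23
add $t5, $t5, 1 → $t5=4+1=5
cmp $t5, 8  (cmp 5,8)
bne loop: taken
xor $t4, $t4, 16 → $t4=23^16=7
add $t5, $t5, 1 → $t5=5+1=6
cmp $t5, 8  (cmp 6,8)
bne loop: taken
After step 11: $t5 = 6.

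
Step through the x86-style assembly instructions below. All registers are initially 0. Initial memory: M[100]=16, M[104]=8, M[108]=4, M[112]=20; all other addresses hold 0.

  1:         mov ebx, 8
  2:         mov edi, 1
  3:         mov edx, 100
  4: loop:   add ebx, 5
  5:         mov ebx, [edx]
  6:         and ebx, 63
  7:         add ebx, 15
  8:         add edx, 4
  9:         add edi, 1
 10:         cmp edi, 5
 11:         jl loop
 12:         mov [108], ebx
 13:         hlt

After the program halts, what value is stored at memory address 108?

ebx=8
edi=1
edx=100
ebx=8+5=13
ebx=M[100]=16
ebx=16&63=16
ebx=16+15=31
edx=100+4=104
edi=1+1=2
cmp edi, 5  (cmp 2,5)
jl loop: taken
ebx=31+5=36
ebx=M[104]=8
ebx=8&63=8
ebx=8+15=23
edx=104+4=108
edi=2+1=3
cmp edi, 5  (cmp 3,5)
jl loop: taken
ebx=23+5=28
ebx=M[108]=4
ebx=4&63=4
ebx=4+15=19
edx=108+4=112
edi=3+1=4
cmp edi, 5  (cmp 4,5)
jl loop: taken
ebx=19+5=24
ebx=M[112]=20
ebx=20&63=20
ebx=20+15=35
edx=112+4=116
edi=4+1=5
cmp edi, 5  (cmp 5,5)
jl loop: not taken
mov [108], ebx → M[108]=35
halt.

35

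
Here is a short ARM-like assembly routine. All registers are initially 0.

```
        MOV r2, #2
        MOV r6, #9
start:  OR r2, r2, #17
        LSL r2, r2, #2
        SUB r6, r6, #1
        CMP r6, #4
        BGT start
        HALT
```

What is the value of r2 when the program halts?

r2=2
r6=9
r2=2|17=19
r2=19<<2=76
r6=9-1=8
CMP r6, #4  (cmp 8,4)
BGT start: taken
r2=76|17=93
r2=93<<2=372
r6=8-1=7
CMP r6, #4  (cmp 7,4)
BGT start: taken
r2=372|17=373
r2=373<<2=1492
r6=7-1=6
CMP r6, #4  (cmp 6,4)
BGT start: taken
r2=1492|17=1493
r2=1493<<2=5972
r6=6-1=5
CMP r6, #4  (cmp 5,4)
BGT start: taken
r2=5972|17=5973
r2=5973<<2=23892
r6=5-1=4
CMP r6, #4  (cmp 4,4)
BGT start: not taken
halt.

23892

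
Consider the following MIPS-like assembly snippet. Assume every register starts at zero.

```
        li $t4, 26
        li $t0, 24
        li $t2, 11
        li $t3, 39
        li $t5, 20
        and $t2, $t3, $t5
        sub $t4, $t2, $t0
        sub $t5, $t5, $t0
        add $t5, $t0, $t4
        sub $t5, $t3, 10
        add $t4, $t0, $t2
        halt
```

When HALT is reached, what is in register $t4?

28

li $t4, 26 → $t4=26
li $t0, 24 → $t0=24
li $t2, 11 → $t2=11
li $t3, 39 → $t3=39
li $t5, 20 → $t5=20
and $t2, $t3, $t5 → $t2=39&20=4
sub $t4, $t2, $t0 → $t4=4-24=-20
sub $t5, $t5, $t0 → $t5=20-24=-4
add $t5, $t0, $t4 → $t5=24+(-20)=4
sub $t5, $t3, 10 → $t5=39-10=29
add $t4, $t0, $t2 → $t4=24+4=28
halt.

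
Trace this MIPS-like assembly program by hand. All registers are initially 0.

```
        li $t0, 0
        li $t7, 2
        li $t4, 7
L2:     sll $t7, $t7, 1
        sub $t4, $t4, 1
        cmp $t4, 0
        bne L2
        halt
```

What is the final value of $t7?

after li $t0, 0: $t0=0
after li $t7, 2: $t7=2
after li $t4, 7: $t4=7
after sll $t7, $t7, 1: $t7=2<<1=4
after sub $t4, $t4, 1: $t4=7-1=6
cmp $t4, 0  (cmp 6,0)
bne L2: taken
after sll $t7, $t7, 1: $t7=4<<1=8
after sub $t4, $t4, 1: $t4=6-1=5
cmp $t4, 0  (cmp 5,0)
bne L2: taken
after sll $t7, $t7, 1: $t7=8<<1=16
after sub $t4, $t4, 1: $t4=5-1=4
cmp $t4, 0  (cmp 4,0)
bne L2: taken
after sll $t7, $t7, 1: $t7=16<<1=32
after sub $t4, $t4, 1: $t4=4-1=3
cmp $t4, 0  (cmp 3,0)
bne L2: taken
after sll $t7, $t7, 1: $t7=32<<1=64
after sub $t4, $t4, 1: $t4=3-1=2
cmp $t4, 0  (cmp 2,0)
bne L2: taken
after sll $t7, $t7, 1: $t7=64<<1=128
after sub $t4, $t4, 1: $t4=2-1=1
cmp $t4, 0  (cmp 1,0)
bne L2: taken
after sll $t7, $t7, 1: $t7=128<<1=256
after sub $t4, $t4, 1: $t4=1-1=0
cmp $t4, 0  (cmp 0,0)
bne L2: not taken
halt.

256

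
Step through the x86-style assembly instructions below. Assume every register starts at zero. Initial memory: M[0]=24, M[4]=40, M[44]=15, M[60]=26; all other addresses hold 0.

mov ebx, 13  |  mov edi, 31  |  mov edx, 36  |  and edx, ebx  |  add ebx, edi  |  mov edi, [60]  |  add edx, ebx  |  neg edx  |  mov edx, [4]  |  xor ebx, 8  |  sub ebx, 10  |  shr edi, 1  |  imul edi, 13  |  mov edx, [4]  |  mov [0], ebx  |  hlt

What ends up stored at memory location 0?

ebx=13
edi=31
edx=36
edx=36&13=4
ebx=13+31=44
edi=M[60]=26
edx=4+44=48
edx=-(48)=-48
edx=M[4]=40
ebx=44^8=36
ebx=36-10=26
edi=26>>1=13
edi=13*13=169
edx=M[4]=40
mov [0], ebx → M[0]=26
halt.

26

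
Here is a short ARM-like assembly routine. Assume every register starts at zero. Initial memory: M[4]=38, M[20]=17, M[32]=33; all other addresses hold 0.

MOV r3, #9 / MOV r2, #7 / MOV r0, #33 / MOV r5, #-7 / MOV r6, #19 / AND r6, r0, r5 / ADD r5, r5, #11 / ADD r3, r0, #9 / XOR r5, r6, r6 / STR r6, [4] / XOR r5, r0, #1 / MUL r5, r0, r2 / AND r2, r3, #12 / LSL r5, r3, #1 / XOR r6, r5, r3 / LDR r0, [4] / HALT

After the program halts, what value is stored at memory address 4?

MOV r3, #9 → r3=9
MOV r2, #7 → r2=7
MOV r0, #33 → r0=33
MOV r5, #-7 → r5=-7
MOV r6, #19 → r6=19
AND r6, r0, r5 → r6=33&(-7)=33
ADD r5, r5, #11 → r5=(-7)+11=4
ADD r3, r0, #9 → r3=33+9=42
XOR r5, r6, r6 → r5=33^33=0
STR r6, [4] → M[4]=33
XOR r5, r0, #1 → r5=33^1=32
MUL r5, r0, r2 → r5=33*7=231
AND r2, r3, #12 → r2=42&12=8
LSL r5, r3, #1 → r5=42<<1=84
XOR r6, r5, r3 → r6=84^42=126
LDR r0, [4] → r0=M[4]=33
halt.

33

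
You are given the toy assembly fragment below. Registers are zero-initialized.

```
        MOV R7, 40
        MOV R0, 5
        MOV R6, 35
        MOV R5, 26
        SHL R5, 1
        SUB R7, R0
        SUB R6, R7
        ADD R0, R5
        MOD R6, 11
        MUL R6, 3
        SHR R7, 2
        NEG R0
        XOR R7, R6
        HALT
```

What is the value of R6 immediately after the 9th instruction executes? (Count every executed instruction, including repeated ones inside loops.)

0

R7=40
R0=5
R6=35
R5=26
R5=26<<1=52
R7=40-5=35
R6=35-35=0
R0=5+52=57
R6=0%11=0
After step 9: R6 = 0.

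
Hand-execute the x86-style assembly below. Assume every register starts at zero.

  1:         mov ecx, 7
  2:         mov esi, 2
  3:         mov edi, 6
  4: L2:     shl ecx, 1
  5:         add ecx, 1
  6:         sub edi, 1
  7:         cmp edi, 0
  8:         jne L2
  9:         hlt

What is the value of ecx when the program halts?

ecx=7
esi=2
edi=6
ecx=7<<1=14
ecx=14+1=15
edi=6-1=5
cmp edi, 0  (cmp 5,0)
jne L2: taken
ecx=15<<1=30
ecx=30+1=31
edi=5-1=4
cmp edi, 0  (cmp 4,0)
jne L2: taken
ecx=31<<1=62
ecx=62+1=63
edi=4-1=3
cmp edi, 0  (cmp 3,0)
jne L2: taken
ecx=63<<1=126
ecx=126+1=127
edi=3-1=2
cmp edi, 0  (cmp 2,0)
jne L2: taken
ecx=127<<1=254
ecx=254+1=255
edi=2-1=1
cmp edi, 0  (cmp 1,0)
jne L2: taken
ecx=255<<1=510
ecx=510+1=511
edi=1-1=0
cmp edi, 0  (cmp 0,0)
jne L2: not taken
halt.

511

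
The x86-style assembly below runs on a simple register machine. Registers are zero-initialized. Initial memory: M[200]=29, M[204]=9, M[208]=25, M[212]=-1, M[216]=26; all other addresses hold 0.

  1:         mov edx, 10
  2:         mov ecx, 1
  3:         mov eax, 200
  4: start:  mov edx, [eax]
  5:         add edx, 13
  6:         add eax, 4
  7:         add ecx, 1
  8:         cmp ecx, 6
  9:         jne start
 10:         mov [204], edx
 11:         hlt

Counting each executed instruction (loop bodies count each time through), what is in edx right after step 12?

after mov edx, 10: edx=10
after mov ecx, 1: ecx=1
after mov eax, 200: eax=200
after mov edx, [eax]: edx=M[200]=29
after add edx, 13: edx=29+13=42
after add eax, 4: eax=200+4=204
after add ecx, 1: ecx=1+1=2
cmp ecx, 6  (cmp 2,6)
jne start: taken
after mov edx, [eax]: edx=M[204]=9
after add edx, 13: edx=9+13=22
after add eax, 4: eax=204+4=208
After step 12: edx = 22.

22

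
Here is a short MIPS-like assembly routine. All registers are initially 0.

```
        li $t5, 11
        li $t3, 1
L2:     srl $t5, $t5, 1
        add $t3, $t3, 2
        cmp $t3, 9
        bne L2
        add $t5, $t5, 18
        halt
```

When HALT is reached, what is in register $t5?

18

$t5=11
$t3=1
$t5=11>>1=5
$t3=1+2=3
cmp $t3, 9  (cmp 3,9)
bne L2: taken
$t5=5>>1=2
$t3=3+2=5
cmp $t3, 9  (cmp 5,9)
bne L2: taken
$t5=2>>1=1
$t3=5+2=7
cmp $t3, 9  (cmp 7,9)
bne L2: taken
$t5=1>>1=0
$t3=7+2=9
cmp $t3, 9  (cmp 9,9)
bne L2: not taken
$t5=0+18=18
halt.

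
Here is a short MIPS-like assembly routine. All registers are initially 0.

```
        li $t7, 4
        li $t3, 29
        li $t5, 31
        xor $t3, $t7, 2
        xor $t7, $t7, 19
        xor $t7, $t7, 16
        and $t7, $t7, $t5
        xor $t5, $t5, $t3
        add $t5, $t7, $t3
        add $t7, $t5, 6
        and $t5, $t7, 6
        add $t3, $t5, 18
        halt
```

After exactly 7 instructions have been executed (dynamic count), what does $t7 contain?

7

after li $t7, 4: $t7=4
after li $t3, 29: $t3=29
after li $t5, 31: $t5=31
after xor $t3, $t7, 2: $t3=4^2=6
after xor $t7, $t7, 19: $t7=4^19=23
after xor $t7, $t7, 16: $t7=23^16=7
after and $t7, $t7, $t5: $t7=7&31=7
After step 7: $t7 = 7.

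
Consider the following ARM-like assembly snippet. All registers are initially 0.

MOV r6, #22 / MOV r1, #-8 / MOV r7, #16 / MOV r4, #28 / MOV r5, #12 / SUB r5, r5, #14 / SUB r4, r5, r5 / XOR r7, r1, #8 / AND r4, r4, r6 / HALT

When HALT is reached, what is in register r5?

-2

r6=22
r1=-8
r7=16
r4=28
r5=12
r5=12-14=-2
r4=(-2)-(-2)=0
r7=(-8)^8=-16
r4=0&22=0
halt.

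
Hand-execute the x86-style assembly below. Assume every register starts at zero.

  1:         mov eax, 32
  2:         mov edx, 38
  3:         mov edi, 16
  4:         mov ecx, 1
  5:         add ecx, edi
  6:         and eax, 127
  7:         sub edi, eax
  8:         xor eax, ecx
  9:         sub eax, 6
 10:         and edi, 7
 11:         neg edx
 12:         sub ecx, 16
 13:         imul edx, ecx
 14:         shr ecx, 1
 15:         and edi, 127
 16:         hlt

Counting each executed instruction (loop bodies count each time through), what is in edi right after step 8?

-16

after mov eax, 32: eax=32
after mov edx, 38: edx=38
after mov edi, 16: edi=16
after mov ecx, 1: ecx=1
after add ecx, edi: ecx=1+16=17
after and eax, 127: eax=32&127=32
after sub edi, eax: edi=16-32=-16
after xor eax, ecx: eax=32^17=49
After step 8: edi = -16.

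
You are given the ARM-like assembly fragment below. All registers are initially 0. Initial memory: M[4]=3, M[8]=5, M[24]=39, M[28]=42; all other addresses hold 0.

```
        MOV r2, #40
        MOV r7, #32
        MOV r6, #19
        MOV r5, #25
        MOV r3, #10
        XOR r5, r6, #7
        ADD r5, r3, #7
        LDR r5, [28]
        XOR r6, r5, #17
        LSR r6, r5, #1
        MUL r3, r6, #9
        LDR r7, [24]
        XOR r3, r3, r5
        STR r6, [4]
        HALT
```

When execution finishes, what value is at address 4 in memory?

after MOV r2, #40: r2=40
after MOV r7, #32: r7=32
after MOV r6, #19: r6=19
after MOV r5, #25: r5=25
after MOV r3, #10: r3=10
after XOR r5, r6, #7: r5=19^7=20
after ADD r5, r3, #7: r5=10+7=17
after LDR r5, [28]: r5=M[28]=42
after XOR r6, r5, #17: r6=42^17=59
after LSR r6, r5, #1: r6=42>>1=21
after MUL r3, r6, #9: r3=21*9=189
after LDR r7, [24]: r7=M[24]=39
after XOR r3, r3, r5: r3=189^42=151
STR r6, [4] → M[4]=21
halt.

21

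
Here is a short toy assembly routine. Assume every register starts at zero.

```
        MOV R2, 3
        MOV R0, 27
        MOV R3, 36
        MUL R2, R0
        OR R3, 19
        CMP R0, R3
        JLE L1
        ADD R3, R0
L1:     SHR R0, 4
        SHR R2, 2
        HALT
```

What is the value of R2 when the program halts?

after MOV R2, 3: R2=3
after MOV R0, 27: R0=27
after MOV R3, 36: R3=36
after MUL R2, R0: R2=3*27=81
after OR R3, 19: R3=36|19=55
CMP R0, R3  (cmp 27,55)
JLE L1: taken
after SHR R0, 4: R0=27>>4=1
after SHR R2, 2: R2=81>>2=20
halt.

20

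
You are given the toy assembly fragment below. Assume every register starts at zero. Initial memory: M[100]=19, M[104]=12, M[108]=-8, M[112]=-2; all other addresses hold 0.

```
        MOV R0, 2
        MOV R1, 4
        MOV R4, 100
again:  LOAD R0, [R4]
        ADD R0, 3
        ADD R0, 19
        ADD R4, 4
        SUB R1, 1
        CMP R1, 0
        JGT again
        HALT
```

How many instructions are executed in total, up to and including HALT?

after MOV R0, 2: R0=2
after MOV R1, 4: R1=4
after MOV R4, 100: R4=100
after LOAD R0, [R4]: R0=M[100]=19
after ADD R0, 3: R0=19+3=22
after ADD R0, 19: R0=22+19=41
after ADD R4, 4: R4=100+4=104
after SUB R1, 1: R1=4-1=3
CMP R1, 0  (cmp 3,0)
JGT again: taken
after LOAD R0, [R4]: R0=M[104]=12
after ADD R0, 3: R0=12+3=15
after ADD R0, 19: R0=15+19=34
after ADD R4, 4: R4=104+4=108
after SUB R1, 1: R1=3-1=2
CMP R1, 0  (cmp 2,0)
JGT again: taken
after LOAD R0, [R4]: R0=M[108]=-8
after ADD R0, 3: R0=(-8)+3=-5
after ADD R0, 19: R0=(-5)+19=14
after ADD R4, 4: R4=108+4=112
after SUB R1, 1: R1=2-1=1
CMP R1, 0  (cmp 1,0)
JGT again: taken
after LOAD R0, [R4]: R0=M[112]=-2
after ADD R0, 3: R0=(-2)+3=1
after ADD R0, 19: R0=1+19=20
after ADD R4, 4: R4=112+4=116
after SUB R1, 1: R1=1-1=0
CMP R1, 0  (cmp 0,0)
JGT again: not taken
halt.
Total executed instructions: 32.

32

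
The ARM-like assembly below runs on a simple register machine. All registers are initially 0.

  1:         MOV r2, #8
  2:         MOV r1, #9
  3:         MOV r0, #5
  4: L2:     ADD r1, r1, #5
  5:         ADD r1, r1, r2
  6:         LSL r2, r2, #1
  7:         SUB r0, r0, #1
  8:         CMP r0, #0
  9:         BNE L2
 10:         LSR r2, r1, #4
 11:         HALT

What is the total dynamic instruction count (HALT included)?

35

after MOV r2, #8: r2=8
after MOV r1, #9: r1=9
after MOV r0, #5: r0=5
after ADD r1, r1, #5: r1=9+5=14
after ADD r1, r1, r2: r1=14+8=22
after LSL r2, r2, #1: r2=8<<1=16
after SUB r0, r0, #1: r0=5-1=4
CMP r0, #0  (cmp 4,0)
BNE L2: taken
after ADD r1, r1, #5: r1=22+5=27
after ADD r1, r1, r2: r1=27+16=43
after LSL r2, r2, #1: r2=16<<1=32
after SUB r0, r0, #1: r0=4-1=3
CMP r0, #0  (cmp 3,0)
BNE L2: taken
after ADD r1, r1, #5: r1=43+5=48
after ADD r1, r1, r2: r1=48+32=80
after LSL r2, r2, #1: r2=32<<1=64
after SUB r0, r0, #1: r0=3-1=2
CMP r0, #0  (cmp 2,0)
BNE L2: taken
after ADD r1, r1, #5: r1=80+5=85
after ADD r1, r1, r2: r1=85+64=149
after LSL r2, r2, #1: r2=64<<1=128
after SUB r0, r0, #1: r0=2-1=1
CMP r0, #0  (cmp 1,0)
BNE L2: taken
after ADD r1, r1, #5: r1=149+5=154
after ADD r1, r1, r2: r1=154+128=282
after LSL r2, r2, #1: r2=128<<1=256
after SUB r0, r0, #1: r0=1-1=0
CMP r0, #0  (cmp 0,0)
BNE L2: not taken
after LSR r2, r1, #4: r2=282>>4=17
halt.
Total executed instructions: 35.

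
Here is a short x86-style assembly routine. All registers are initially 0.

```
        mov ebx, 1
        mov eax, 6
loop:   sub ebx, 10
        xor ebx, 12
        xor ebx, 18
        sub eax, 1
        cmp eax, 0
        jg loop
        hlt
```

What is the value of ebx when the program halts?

-191

ebx=1
eax=6
ebx=1-10=-9
ebx=(-9)^12=-5
ebx=(-5)^18=-23
eax=6-1=5
cmp eax, 0  (cmp 5,0)
jg loop: taken
ebx=(-23)-10=-33
ebx=(-33)^12=-45
ebx=(-45)^18=-63
eax=5-1=4
cmp eax, 0  (cmp 4,0)
jg loop: taken
ebx=(-63)-10=-73
ebx=(-73)^12=-69
ebx=(-69)^18=-87
eax=4-1=3
cmp eax, 0  (cmp 3,0)
jg loop: taken
ebx=(-87)-10=-97
ebx=(-97)^12=-109
ebx=(-109)^18=-127
eax=3-1=2
cmp eax, 0  (cmp 2,0)
jg loop: taken
ebx=(-127)-10=-137
ebx=(-137)^12=-133
ebx=(-133)^18=-151
eax=2-1=1
cmp eax, 0  (cmp 1,0)
jg loop: taken
ebx=(-151)-10=-161
ebx=(-161)^12=-173
ebx=(-173)^18=-191
eax=1-1=0
cmp eax, 0  (cmp 0,0)
jg loop: not taken
halt.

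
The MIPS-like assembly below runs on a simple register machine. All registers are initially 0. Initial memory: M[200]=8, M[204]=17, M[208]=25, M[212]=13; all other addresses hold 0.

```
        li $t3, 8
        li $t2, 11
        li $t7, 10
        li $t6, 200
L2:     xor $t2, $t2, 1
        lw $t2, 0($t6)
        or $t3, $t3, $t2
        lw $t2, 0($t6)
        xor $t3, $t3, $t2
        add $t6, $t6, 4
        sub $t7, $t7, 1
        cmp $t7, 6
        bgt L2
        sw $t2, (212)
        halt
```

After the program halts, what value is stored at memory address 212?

13

li $t3, 8 → $t3=8
li $t2, 11 → $t2=11
li $t7, 10 → $t7=10
li $t6, 200 → $t6=200
xor $t2, $t2, 1 → $t2=11^1=10
lw $t2, 0($t6) → $t2=M[200]=8
or $t3, $t3, $t2 → $t3=8|8=8
lw $t2, 0($t6) → $t2=M[200]=8
xor $t3, $t3, $t2 → $t3=8^8=0
add $t6, $t6, 4 → $t6=200+4=204
sub $t7, $t7, 1 → $t7=10-1=9
cmp $t7, 6  (cmp 9,6)
bgt L2: taken
xor $t2, $t2, 1 → $t2=8^1=9
lw $t2, 0($t6) → $t2=M[204]=17
or $t3, $t3, $t2 → $t3=0|17=17
lw $t2, 0($t6) → $t2=M[204]=17
xor $t3, $t3, $t2 → $t3=17^17=0
add $t6, $t6, 4 → $t6=204+4=208
sub $t7, $t7, 1 → $t7=9-1=8
cmp $t7, 6  (cmp 8,6)
bgt L2: taken
xor $t2, $t2, 1 → $t2=17^1=16
lw $t2, 0($t6) → $t2=M[208]=25
or $t3, $t3, $t2 → $t3=0|25=25
lw $t2, 0($t6) → $t2=M[208]=25
xor $t3, $t3, $t2 → $t3=25^25=0
add $t6, $t6, 4 → $t6=208+4=212
sub $t7, $t7, 1 → $t7=8-1=7
cmp $t7, 6  (cmp 7,6)
bgt L2: taken
xor $t2, $t2, 1 → $t2=25^1=24
lw $t2, 0($t6) → $t2=M[212]=13
or $t3, $t3, $t2 → $t3=0|13=13
lw $t2, 0($t6) → $t2=M[212]=13
xor $t3, $t3, $t2 → $t3=13^13=0
add $t6, $t6, 4 → $t6=212+4=216
sub $t7, $t7, 1 → $t7=7-1=6
cmp $t7, 6  (cmp 6,6)
bgt L2: not taken
sw $t2, (212) → M[212]=13
halt.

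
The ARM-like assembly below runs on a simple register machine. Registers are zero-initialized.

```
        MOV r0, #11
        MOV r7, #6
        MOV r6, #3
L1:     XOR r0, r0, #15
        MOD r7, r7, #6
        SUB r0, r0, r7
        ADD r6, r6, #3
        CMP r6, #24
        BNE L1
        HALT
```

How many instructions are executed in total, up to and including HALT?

MOV r0, #11 → r0=11
MOV r7, #6 → r7=6
MOV r6, #3 → r6=3
XOR r0, r0, #15 → r0=11^15=4
MOD r7, r7, #6 → r7=6%6=0
SUB r0, r0, r7 → r0=4-0=4
ADD r6, r6, #3 → r6=3+3=6
CMP r6, #24  (cmp 6,24)
BNE L1: taken
XOR r0, r0, #15 → r0=4^15=11
MOD r7, r7, #6 → r7=0%6=0
SUB r0, r0, r7 → r0=11-0=11
ADD r6, r6, #3 → r6=6+3=9
CMP r6, #24  (cmp 9,24)
BNE L1: taken
XOR r0, r0, #15 → r0=11^15=4
MOD r7, r7, #6 → r7=0%6=0
SUB r0, r0, r7 → r0=4-0=4
ADD r6, r6, #3 → r6=9+3=12
CMP r6, #24  (cmp 12,24)
BNE L1: taken
XOR r0, r0, #15 → r0=4^15=11
MOD r7, r7, #6 → r7=0%6=0
SUB r0, r0, r7 → r0=11-0=11
ADD r6, r6, #3 → r6=12+3=15
CMP r6, #24  (cmp 15,24)
BNE L1: taken
XOR r0, r0, #15 → r0=11^15=4
MOD r7, r7, #6 → r7=0%6=0
SUB r0, r0, r7 → r0=4-0=4
ADD r6, r6, #3 → r6=15+3=18
CMP r6, #24  (cmp 18,24)
BNE L1: taken
XOR r0, r0, #15 → r0=4^15=11
MOD r7, r7, #6 → r7=0%6=0
SUB r0, r0, r7 → r0=11-0=11
ADD r6, r6, #3 → r6=18+3=21
CMP r6, #24  (cmp 21,24)
BNE L1: taken
XOR r0, r0, #15 → r0=11^15=4
MOD r7, r7, #6 → r7=0%6=0
SUB r0, r0, r7 → r0=4-0=4
ADD r6, r6, #3 → r6=21+3=24
CMP r6, #24  (cmp 24,24)
BNE L1: not taken
halt.
Total executed instructions: 46.

46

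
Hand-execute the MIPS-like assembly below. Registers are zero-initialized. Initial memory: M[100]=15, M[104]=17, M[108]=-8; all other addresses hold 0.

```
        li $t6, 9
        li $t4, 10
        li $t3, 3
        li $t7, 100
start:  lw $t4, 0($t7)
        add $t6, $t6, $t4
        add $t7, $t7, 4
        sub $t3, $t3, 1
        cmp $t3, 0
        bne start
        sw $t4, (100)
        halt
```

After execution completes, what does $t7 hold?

$t6=9
$t4=10
$t3=3
$t7=100
$t4=M[100]=15
$t6=9+15=24
$t7=100+4=104
$t3=3-1=2
cmp $t3, 0  (cmp 2,0)
bne start: taken
$t4=M[104]=17
$t6=24+17=41
$t7=104+4=108
$t3=2-1=1
cmp $t3, 0  (cmp 1,0)
bne start: taken
$t4=M[108]=-8
$t6=41+(-8)=33
$t7=108+4=112
$t3=1-1=0
cmp $t3, 0  (cmp 0,0)
bne start: not taken
sw $t4, (100) → M[100]=-8
halt.

112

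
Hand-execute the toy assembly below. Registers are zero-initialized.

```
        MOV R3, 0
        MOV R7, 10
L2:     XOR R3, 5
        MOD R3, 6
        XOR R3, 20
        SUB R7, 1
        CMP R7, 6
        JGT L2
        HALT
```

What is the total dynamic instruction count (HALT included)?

R3=0
R7=10
R3=0^5=5
R3=5%6=5
R3=5^20=17
R7=10-1=9
CMP R7, 6  (cmp 9,6)
JGT L2: taken
R3=17^5=20
R3=20%6=2
R3=2^20=22
R7=9-1=8
CMP R7, 6  (cmp 8,6)
JGT L2: taken
R3=22^5=19
R3=19%6=1
R3=1^20=21
R7=8-1=7
CMP R7, 6  (cmp 7,6)
JGT L2: taken
R3=21^5=16
R3=16%6=4
R3=4^20=16
R7=7-1=6
CMP R7, 6  (cmp 6,6)
JGT L2: not taken
halt.
Total executed instructions: 27.

27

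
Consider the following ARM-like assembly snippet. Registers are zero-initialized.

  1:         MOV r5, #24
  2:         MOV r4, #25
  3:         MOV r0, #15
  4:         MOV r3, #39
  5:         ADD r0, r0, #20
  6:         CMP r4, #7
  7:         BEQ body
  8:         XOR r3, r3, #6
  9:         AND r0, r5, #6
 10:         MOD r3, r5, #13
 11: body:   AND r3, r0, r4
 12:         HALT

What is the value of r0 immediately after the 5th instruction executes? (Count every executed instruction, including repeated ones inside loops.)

after MOV r5, #24: r5=24
after MOV r4, #25: r4=25
after MOV r0, #15: r0=15
after MOV r3, #39: r3=39
after ADD r0, r0, #20: r0=15+20=35
After step 5: r0 = 35.

35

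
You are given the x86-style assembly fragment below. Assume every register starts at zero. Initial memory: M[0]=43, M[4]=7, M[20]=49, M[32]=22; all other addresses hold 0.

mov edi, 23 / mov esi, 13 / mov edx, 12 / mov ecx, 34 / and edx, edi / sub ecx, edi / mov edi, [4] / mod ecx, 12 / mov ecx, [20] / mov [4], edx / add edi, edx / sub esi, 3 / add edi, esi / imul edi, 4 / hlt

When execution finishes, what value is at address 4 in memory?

edi=23
esi=13
edx=12
ecx=34
edx=12&23=4
ecx=34-23=11
edi=M[4]=7
ecx=11%12=11
ecx=M[20]=49
mov [4], edx → M[4]=4
edi=7+4=11
esi=13-3=10
edi=11+10=21
edi=21*4=84
halt.

4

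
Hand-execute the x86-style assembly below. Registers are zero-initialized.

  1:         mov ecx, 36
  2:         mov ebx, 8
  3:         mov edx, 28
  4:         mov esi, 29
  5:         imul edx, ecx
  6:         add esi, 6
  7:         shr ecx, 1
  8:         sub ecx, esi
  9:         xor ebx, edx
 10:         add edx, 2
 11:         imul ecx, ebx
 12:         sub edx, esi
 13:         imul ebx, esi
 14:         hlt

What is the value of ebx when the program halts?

35560

after mov ecx, 36: ecx=36
after mov ebx, 8: ebx=8
after mov edx, 28: edx=28
after mov esi, 29: esi=29
after imul edx, ecx: edx=28*36=1008
after add esi, 6: esi=29+6=35
after shr ecx, 1: ecx=36>>1=18
after sub ecx, esi: ecx=18-35=-17
after xor ebx, edx: ebx=8^1008=1016
after add edx, 2: edx=1008+2=1010
after imul ecx, ebx: ecx=(-17)*1016=-17272
after sub edx, esi: edx=1010-35=975
after imul ebx, esi: ebx=1016*35=35560
halt.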